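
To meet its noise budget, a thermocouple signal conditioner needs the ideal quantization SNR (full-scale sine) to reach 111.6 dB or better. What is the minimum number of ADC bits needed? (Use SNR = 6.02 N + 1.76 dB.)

19 bits

Required N = ⌈(111.6 − 1.76)/6.02⌉ = ⌈18.246⌉ = 19.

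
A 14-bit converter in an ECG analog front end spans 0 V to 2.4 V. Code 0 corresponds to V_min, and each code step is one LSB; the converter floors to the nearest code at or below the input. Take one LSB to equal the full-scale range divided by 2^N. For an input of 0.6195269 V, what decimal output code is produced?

4229

Range is 2.4 V. LSB = 2.4 V / 2^14 ≈ 146.5 µV.
V_in − V_min = 0.6195269 − (0) = 0.6195269 V.
Divide by LSB: 0.6195269 × 16384/2.4 = 4229.3036.
Truncating gives code 4229.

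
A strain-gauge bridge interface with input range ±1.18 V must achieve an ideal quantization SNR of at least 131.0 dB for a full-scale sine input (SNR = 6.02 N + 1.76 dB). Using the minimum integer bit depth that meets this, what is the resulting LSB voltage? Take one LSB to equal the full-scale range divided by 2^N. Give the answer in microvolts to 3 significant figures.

0.563 µV

Full-scale range = 1.18 V − (-1.18 V) = 2.36 V.
N ≥ (131.0 − 1.76)/6.02 = 21.468 → N_min = 22.
LSB = 2.36 V / 2^22 = 0.563 µV.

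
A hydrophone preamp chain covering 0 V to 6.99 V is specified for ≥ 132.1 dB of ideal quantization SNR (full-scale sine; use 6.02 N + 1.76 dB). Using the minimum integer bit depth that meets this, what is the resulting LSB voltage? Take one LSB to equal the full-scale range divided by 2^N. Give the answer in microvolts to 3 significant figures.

V_FS = 6.99 V.
Solving 6.02 N ≥ 132.1 − 1.76: N ≥ 21.651. Round up → N = 22.
Step size = 6.99/4194304 V = 1.67 µV.

1.67 µV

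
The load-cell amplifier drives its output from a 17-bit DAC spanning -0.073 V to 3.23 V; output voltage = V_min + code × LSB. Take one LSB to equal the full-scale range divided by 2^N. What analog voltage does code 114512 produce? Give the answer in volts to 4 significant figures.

Range = 3.23 − (-0.073) = 3.303 V. LSB = 3.303 V / 2^17.
V_out = V_min + code × LSB = -0.073 V + 114512 × 3.303 V / 131072
      = -0.073 + 2.88569 = 2.81269 V.

2.813 V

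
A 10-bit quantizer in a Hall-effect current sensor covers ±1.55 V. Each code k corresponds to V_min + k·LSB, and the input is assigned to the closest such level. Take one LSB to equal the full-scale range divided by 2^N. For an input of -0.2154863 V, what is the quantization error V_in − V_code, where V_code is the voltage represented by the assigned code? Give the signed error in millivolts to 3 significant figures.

−0.545 mV

Full-scale range = 1.55 V − (-1.55 V) = 3.1 V. LSB = 3.1 V / 2^10 ≈ 3.027 mV.
Position in LSBs: (-0.2154863 − (-1.55)) × 1024/3.1 = 440.8200; rounding gives k = 441.
Reconstructed level: -1.55 + 441 × 3.1/1024 V = -0.2149414063 V.
e = -0.2154863 − (-0.2149414063) = −0.545 mV.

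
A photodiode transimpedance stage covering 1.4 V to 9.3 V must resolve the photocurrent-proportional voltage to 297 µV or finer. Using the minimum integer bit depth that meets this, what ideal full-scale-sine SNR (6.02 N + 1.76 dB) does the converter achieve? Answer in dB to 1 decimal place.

Span: 9.3 V − (1.4 V) = 7.9 V.
Need 2^N ≥ 7.9 V / 297 µV = 26600 → N_min = 15.
SNR = 6.02 × 15 + 1.76 = 92.06 dB.

92.1 dB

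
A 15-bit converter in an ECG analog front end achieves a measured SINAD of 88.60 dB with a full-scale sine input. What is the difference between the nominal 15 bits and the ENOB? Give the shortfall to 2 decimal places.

Effective bits = (88.60 − 1.76)/6.02 = 14.4252.
15 − 14.4252 = 0.57 bits below nominal.

0.57 bits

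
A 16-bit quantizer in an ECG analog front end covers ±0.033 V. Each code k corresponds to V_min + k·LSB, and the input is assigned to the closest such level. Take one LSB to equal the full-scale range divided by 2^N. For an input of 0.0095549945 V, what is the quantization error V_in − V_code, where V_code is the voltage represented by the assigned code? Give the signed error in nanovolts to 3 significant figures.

The full-scale span is 0.033 − (-0.033) = 0.066 V. LSB = 0.066 V / 2^16 ≈ 1.007 µV.
(0.0095549945 − (-0.033)) / LSB = 0.0425549945 × 65536/0.066 = 42255.8200. Nearest integer: k = 42256.
V_code = -0.033 + (42256/65536) × 0.066 = 0.0095551757813 V.
V_in − V_code = 0.0095549945 − (0.0095551757813) = −181 nV.

−181 nV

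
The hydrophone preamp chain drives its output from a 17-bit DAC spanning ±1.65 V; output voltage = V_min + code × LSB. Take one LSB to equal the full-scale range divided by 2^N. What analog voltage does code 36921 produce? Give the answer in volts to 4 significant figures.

Range = 1.65 − (-1.65) = 3.3 V. LSB = 3.3 V / 2^17.
V_out = -1.65 + 36921 × (3.3/131072) V
      = -1.65 + 0.929560 = -0.720440 V.

-0.7204 V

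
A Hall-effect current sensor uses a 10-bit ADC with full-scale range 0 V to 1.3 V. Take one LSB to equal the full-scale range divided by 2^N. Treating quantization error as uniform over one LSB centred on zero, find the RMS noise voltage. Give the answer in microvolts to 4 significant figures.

Range is 1.3 V.
Step size = 1.3/1024 V = 1.26953 mV.
V_rms = LSB/√12 = 1.26953 mV / √12 = 366.5 µV.

366.5 µV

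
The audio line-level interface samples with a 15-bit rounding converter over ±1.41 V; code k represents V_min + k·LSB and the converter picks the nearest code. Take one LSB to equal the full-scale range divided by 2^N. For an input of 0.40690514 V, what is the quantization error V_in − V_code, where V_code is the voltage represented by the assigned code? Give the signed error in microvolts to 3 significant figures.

The full-scale span is 1.41 − (-1.41) = 2.82 V. LSB = 2.82 V / 2^15 ≈ 86.06 µV.
(0.40690514 − (-1.41)) / LSB = 1.81690514 × 32768/2.82 = 21112.1800. Nearest integer: k = 21112.
Reconstructed level: -1.41 + 21112 × 2.82/32768 V = 0.40688964844 V.
e = 0.40690514 − (0.40688964844) = +15.5 µV.

+15.5 µV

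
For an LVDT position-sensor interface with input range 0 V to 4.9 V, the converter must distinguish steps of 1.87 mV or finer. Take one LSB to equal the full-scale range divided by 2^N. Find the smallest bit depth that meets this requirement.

12 bits

V_FS = 4.9 V.
Levels needed ≥ 4.9/1.87 mV = 2620. 2^12 = 4096 suffices, so N_min = 12.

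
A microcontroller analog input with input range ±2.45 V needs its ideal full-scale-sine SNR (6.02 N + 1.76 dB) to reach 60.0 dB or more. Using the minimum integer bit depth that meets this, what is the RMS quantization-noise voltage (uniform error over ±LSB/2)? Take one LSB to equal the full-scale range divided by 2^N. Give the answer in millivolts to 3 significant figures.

Full-scale range = 2.45 V − (-2.45 V) = 4.9 V.
Solving 6.02 N ≥ 60.0 − 1.76: N ≥ 9.674. Round up → N = 10.
One LSB is 4.9 V / 1024 = 4.7852 mV.
V_rms = LSB/√12 = 1.38 mV.

1.38 mV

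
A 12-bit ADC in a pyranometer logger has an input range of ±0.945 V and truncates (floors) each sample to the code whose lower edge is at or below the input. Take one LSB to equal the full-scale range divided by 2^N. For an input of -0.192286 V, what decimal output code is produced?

1631

Full-scale range = 0.945 V − (-0.945 V) = 1.89 V. LSB = 1.89 V / 2^12 ≈ 461.4 µV.
code = ⌊(V_in − V_min)/LSB⌋ = ⌊(V_in − V_min) × 2^12 / range⌋
     = ⌊(-0.192286 − (-0.945)) × 4096 / 1.89⌋ = ⌊0.752714 × 4096/1.89⌋
     = ⌊1631.279⌋ = 1631.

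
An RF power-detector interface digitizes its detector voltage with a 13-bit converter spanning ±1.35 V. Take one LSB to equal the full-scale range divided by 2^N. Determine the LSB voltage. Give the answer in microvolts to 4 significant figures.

Span: 1.35 V − (-1.35 V) = 2.7 V.
2^13 = 8192 levels.
LSB = 2.7 V / 2^13 = 329.6 µV.

329.6 µV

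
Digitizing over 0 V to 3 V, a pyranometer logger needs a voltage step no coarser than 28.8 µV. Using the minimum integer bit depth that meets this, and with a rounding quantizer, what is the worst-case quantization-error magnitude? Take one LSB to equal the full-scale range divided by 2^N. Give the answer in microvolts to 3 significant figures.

11.4 µV

Range is 3 V.
Levels needed ≥ 3/28.8 µV = 104200. 2^17 = 131072 suffices, so N_min = 17.
LSB = 3 V ÷ 2^17 = 3/131072 V = 22.888 µV.
|e|_max = LSB/2 = 11.4 µV.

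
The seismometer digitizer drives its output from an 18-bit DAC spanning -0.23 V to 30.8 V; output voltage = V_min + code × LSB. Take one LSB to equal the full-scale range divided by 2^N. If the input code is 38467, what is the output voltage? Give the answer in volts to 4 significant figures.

4.323 V

Full-scale range = 30.8 V − (-0.23 V) = 31.03 V. LSB = 31.03 V / 2^18.
Output = V_min + (38467/262144) × range = -0.23 + 0.146740 × 31.03 V
      = -0.23 V + 4.55334 V = 4.32334 V.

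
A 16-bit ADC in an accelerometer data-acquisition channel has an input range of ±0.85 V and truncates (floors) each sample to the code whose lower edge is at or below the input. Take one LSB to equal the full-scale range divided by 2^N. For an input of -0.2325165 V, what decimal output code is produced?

23804

Range = 0.85 − (-0.85) = 1.7 V. LSB = 1.7 V / 2^16 ≈ 25.94 µV.
code = ⌊(V_in − V_min)/LSB⌋ = ⌊(V_in − V_min) × 2^16 / range⌋
     = ⌊(-0.2325165 − (-0.85)) × 65536 / 1.7⌋ = ⌊0.6174835 × 65536/1.7⌋
     = ⌊23804.352⌋ = 23804.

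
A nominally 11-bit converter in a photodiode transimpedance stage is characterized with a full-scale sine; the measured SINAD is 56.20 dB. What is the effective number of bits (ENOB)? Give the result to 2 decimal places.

ENOB = (56.20 − 1.76)/6.02 = 9.0432 bits.

9.04 bits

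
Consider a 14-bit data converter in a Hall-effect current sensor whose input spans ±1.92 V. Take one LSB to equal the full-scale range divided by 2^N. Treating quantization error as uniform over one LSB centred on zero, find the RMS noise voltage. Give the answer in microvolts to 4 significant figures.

67.66 µV

Span: 1.92 V − (-1.92 V) = 3.84 V.
LSB = 3.84 V ÷ 2^14 = 3.84/16384 V = 234.375 µV.
For a uniform distribution on [−LSB/2, +LSB/2], V_rms = LSB/√12 = 234.375 µV/3.4641 = 67.66 µV.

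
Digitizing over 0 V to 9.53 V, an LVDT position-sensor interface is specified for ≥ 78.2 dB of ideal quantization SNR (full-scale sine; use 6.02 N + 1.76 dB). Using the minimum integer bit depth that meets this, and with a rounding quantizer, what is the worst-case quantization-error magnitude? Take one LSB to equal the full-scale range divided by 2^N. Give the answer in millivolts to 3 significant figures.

V_FS = 9.53 V.
6.02 N + 1.76 ≥ 78.2 gives N ≥ 12.698, so the minimum integer is 13.
One LSB is 9.53 V / 8192 = 1.1633 mV.
|e|_max = LSB/2 = 0.582 mV.

0.582 mV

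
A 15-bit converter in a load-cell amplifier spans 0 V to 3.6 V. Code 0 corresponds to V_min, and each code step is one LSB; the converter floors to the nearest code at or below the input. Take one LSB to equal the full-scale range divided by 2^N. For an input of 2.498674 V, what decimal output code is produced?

Span = 3.6 V. LSB = 3.6 V / 2^15 ≈ 109.9 µV.
V_in − V_min = 2.498674 − (0) = 2.498674 V.
Divide by LSB: 2.498674 × 32768/3.6 = 22743.4860.
Truncating gives code 22743.

22743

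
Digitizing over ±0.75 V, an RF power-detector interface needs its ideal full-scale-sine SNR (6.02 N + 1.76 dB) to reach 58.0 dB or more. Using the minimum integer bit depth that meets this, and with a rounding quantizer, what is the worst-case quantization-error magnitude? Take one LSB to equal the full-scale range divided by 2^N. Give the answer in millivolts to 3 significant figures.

The full-scale span is 0.75 − (-0.75) = 1.5 V.
N ≥ (58.0 − 1.76)/6.02 = 9.342 → N_min = 10.
One LSB is 1.5 V / 1024 = 1.4648 mV.
Half an LSB is 0.732 mV.

0.732 mV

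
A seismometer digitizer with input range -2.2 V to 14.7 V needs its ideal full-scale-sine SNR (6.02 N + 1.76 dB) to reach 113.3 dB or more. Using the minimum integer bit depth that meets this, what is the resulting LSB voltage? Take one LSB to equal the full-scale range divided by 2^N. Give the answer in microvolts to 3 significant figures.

Range = 14.7 − (-2.2) = 16.9 V.
Required N = ⌈(113.3 − 1.76)/6.02⌉ = ⌈18.528⌉ = 19.
One LSB is 16.9 V / 524288 = 32.2 µV.

32.2 µV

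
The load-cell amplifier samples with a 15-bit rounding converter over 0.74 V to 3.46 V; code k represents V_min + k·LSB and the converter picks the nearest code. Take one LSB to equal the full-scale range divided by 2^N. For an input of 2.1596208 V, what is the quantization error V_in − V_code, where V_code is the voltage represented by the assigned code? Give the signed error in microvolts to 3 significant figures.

Range = 3.46 − (0.74) = 2.72 V. LSB = 2.72 V / 2^15 ≈ 83.01 µV.
(V_in − V_min)/LSB = (2.1596208 − (0.74)) × 32768/2.72 = 17102.2553 → nearest code k = 17102.
Reconstructed level: 0.74 + 17102 × 2.72/32768 V = 2.1595996094 V.
Error = V_in − V_code = 2.1596208 − (2.1595996094) = +21.2 µV.

+21.2 µV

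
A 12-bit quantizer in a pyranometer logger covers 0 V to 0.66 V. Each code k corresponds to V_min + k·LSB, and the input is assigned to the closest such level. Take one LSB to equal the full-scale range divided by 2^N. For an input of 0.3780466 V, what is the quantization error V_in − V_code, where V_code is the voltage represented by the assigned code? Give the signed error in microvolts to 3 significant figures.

+29.0 µV

Full-scale range = 0.66 V. LSB = 0.66 V / 2^12 ≈ 161.1 µV.
(0.3780466 − (0)) / LSB = 0.3780466 × 4096/0.66 = 2346.1801. Nearest integer: k = 2346.
V_code = 0 + (2346/4096) × 0.66 = 0.3780175781 V.
Error = V_in − V_code = 0.3780466 − (0.3780175781) = +29.0 µV.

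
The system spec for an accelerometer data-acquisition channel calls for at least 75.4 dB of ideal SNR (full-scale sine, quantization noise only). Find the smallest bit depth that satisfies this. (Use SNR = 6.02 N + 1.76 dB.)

6.02 N + 1.76 ≥ 75.4 gives N ≥ 12.233, so the minimum integer is 13.

13 bits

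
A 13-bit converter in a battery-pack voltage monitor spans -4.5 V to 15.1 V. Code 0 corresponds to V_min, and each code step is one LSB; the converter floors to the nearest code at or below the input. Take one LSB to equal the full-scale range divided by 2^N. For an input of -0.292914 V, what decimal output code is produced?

Full-scale range = 15.1 V − (-4.5 V) = 19.6 V. LSB = 19.6 V / 2^13 ≈ 2.393 mV.
code = ⌊(V_in − V_min)/LSB⌋ = ⌊(V_in − V_min) × 2^13 / range⌋
     = ⌊(-0.292914 − (-4.5)) × 8192 / 19.6⌋ = ⌊4.207086 × 8192/19.6⌋
     = ⌊1758.390⌋ = 1758.

1758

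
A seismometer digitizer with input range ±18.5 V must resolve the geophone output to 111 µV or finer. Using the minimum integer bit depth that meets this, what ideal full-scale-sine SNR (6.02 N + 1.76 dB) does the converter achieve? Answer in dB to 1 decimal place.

116.1 dB

Range = 18.5 − (-18.5) = 37 V.
Levels needed ≥ 37/111 µV = 333300. 2^19 = 524288 suffices, so N_min = 19.
6.02(19) + 1.76 = 116.14 dB.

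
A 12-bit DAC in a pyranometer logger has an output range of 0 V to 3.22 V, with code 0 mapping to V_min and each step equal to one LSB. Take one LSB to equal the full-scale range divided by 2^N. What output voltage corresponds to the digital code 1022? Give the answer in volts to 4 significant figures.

V_FS = 3.22 V. LSB = 3.22 V / 2^12.
V_out = V_min + code × LSB = 0 V + 1022 × 3.22 V / 4096
      = 0 + 0.803428 = 0.803428 V.

0.8034 V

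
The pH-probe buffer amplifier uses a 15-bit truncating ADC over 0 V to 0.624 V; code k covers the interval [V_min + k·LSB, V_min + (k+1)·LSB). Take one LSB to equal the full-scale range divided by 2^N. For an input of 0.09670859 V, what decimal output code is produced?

5078

Span = 0.624 V. LSB = 0.624 V / 2^15 ≈ 19.04 µV.
V_in − V_min = 0.09670859 − (0) = 0.09670859 V.
Divide by LSB: 0.09670859 × 32768/0.624 = 5078.4408.
Truncating gives code 5078.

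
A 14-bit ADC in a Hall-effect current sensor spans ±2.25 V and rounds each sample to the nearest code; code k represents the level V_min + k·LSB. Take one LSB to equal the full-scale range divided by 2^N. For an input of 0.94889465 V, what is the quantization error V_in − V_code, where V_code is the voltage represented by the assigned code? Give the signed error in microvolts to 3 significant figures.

−49.4 µV

Full-scale range = 2.25 V − (-2.25 V) = 4.5 V. LSB = 4.5 V / 2^14 ≈ 274.7 µV.
(V_in − V_min)/LSB = (0.94889465 − (-2.25)) × 16384/4.5 = 11646.8200 → nearest code k = 11647.
V_code = V_min + k × range/2^14 = -2.25 + 11647 × 4.5/16384 = 0.94894409180 V.
Error = V_in − V_code = 0.94889465 − (0.94894409180) = −49.4 µV.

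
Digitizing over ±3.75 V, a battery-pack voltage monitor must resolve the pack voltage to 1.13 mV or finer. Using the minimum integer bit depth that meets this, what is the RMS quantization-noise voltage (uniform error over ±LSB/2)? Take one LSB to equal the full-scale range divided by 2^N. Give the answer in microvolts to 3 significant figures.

264 µV

Span: 3.75 V − (-3.75 V) = 7.5 V.
Levels needed ≥ 7.5/1.13 mV = 6637. 2^13 = 8192 suffices, so N_min = 13.
Step size = 7.5/8192 V = 0.91553 mV.
RMS noise = LSB/√12 = 264 µV.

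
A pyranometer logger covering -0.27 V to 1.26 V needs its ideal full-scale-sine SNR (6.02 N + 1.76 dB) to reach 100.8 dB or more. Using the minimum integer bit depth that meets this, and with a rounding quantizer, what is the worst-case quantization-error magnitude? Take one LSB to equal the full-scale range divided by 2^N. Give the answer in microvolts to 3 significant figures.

Range = 1.26 − (-0.27) = 1.53 V.
Solving 6.02 N ≥ 100.8 − 1.76: N ≥ 16.452. Round up → N = 17.
LSB = 1.53 V ÷ 2^17 = 1.53/131072 V = 11.673 µV.
|e|_max = LSB/2 = 5.84 µV.

5.84 µV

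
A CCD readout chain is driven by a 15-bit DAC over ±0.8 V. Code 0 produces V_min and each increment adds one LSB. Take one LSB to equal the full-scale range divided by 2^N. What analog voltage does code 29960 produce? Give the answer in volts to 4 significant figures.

0.6629 V

Full-scale range = 0.8 V − (-0.8 V) = 1.6 V. LSB = 1.6 V / 2^15.
Output = V_min + (29960/32768) × range = -0.8 + 0.914307 × 1.6 V
      = -0.8 V + 1.46289 V = 0.662891 V.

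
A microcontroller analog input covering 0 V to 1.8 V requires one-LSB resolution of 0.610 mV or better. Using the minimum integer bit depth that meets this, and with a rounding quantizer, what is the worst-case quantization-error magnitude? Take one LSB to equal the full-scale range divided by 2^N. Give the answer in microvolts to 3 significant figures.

V_FS = 1.8 V.
Required number of levels: 1.8/0.610 mV = 2950.8; smallest N with 2^N ≥ that is 12.
LSB = 1.8 V / 2^12 = 439.45 µV.
Max error for round-to-nearest is LSB/2 = 220 µV.

220 µV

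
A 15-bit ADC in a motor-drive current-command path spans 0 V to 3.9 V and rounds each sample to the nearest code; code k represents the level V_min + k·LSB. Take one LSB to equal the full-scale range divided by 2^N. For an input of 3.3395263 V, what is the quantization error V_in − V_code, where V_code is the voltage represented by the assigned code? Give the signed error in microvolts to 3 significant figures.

−15.3 µV

Range is 3.9 V. LSB = 3.9 V / 2^15 ≈ 119.0 µV.
Position in LSBs: (3.3395263 − (0)) × 32768/3.9 = 28058.8712; rounding gives k = 28059.
V_code = 0 + (28059/32768) × 3.9 = 3.3395416260 V.
V_in − V_code = 3.3395263 − (3.3395416260) = −15.3 µV.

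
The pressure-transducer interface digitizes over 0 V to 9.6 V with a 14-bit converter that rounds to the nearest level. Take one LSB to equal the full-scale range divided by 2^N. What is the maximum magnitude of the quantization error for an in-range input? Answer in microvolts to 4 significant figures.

Full-scale range = 9.6 V.
LSB = 9.6 V / 2^14 = 0.585938 mV.
A rounding quantizer has |error| ≤ LSB/2 = 293.0 µV.

293.0 µV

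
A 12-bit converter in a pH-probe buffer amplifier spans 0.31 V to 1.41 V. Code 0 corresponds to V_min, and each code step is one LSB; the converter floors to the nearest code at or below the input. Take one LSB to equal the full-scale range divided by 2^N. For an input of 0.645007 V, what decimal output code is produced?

1247

Full-scale range = 1.41 V − (0.31 V) = 1.1 V. LSB = 1.1 V / 2^12 ≈ 268.6 µV.
code = ⌊(V_in − V_min)/LSB⌋ = ⌊(V_in − V_min) × 2^12 / range⌋
     = ⌊(0.645007 − (0.31)) × 4096 / 1.1⌋ = ⌊0.335007 × 4096/1.1⌋
     = ⌊1247.444⌋ = 1247.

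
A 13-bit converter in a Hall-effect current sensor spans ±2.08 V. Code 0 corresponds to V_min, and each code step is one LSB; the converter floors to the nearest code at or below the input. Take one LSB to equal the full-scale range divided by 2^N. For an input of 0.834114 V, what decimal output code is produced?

The full-scale span is 2.08 − (-2.08) = 4.16 V. LSB = 4.16 V / 2^13 ≈ 0.5078 mV.
(V_in − V_min) × 2^13/range = (0.834114 − (-2.08)) × 8192/4.16 = 5738.563.
Floor → code = 5738.

5738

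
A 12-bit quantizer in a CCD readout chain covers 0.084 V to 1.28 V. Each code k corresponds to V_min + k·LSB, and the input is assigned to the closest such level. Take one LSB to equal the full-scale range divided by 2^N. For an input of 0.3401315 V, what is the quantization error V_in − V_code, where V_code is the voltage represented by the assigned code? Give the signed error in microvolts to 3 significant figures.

+54.4 µV

Span: 1.28 V − (0.084 V) = 1.196 V. LSB = 1.196 V / 2^12 ≈ 292.0 µV.
(V_in − V_min)/LSB = (0.3401315 − (0.084)) × 4096/1.196 = 877.1861 → nearest code k = 877.
V_code = 0.084 + (877/4096) × 1.196 = 0.3400771484 V.
Error = V_in − V_code = 0.3401315 − (0.3400771484) = +54.4 µV.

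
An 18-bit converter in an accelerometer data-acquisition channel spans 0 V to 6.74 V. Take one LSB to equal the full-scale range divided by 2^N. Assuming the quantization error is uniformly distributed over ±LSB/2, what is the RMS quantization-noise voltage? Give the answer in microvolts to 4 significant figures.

V_FS = 6.74 V.
LSB = 6.74 V / 2^18 = 25.7111 µV.
For a uniform distribution on [−LSB/2, +LSB/2], V_rms = LSB/√12 = 25.7111 µV/3.4641 = 7.422 µV.

7.422 µV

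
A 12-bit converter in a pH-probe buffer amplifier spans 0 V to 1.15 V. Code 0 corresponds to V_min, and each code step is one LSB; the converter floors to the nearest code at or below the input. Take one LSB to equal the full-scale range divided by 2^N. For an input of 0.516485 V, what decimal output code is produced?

Full-scale range = 1.15 V. LSB = 1.15 V / 2^12 ≈ 280.8 µV.
(V_in − V_min) × 2^12/range = (0.516485 − (0)) × 4096/1.15 = 1839.585.
Floor → code = 1839.

1839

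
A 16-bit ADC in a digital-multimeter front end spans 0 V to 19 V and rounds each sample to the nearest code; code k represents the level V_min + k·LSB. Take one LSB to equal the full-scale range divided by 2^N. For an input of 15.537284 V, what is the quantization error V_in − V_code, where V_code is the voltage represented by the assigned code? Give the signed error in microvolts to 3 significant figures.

Full-scale range = 19 V. LSB = 19 V / 2^16 ≈ 289.9 µV.
(V_in − V_min)/LSB = (15.537284 − (0)) × 65536/19 = 53592.1813 → nearest code k = 53592.
V_code = 0 + (53592/65536) × 19 = 15.537231445 V.
Error = V_in − V_code = 15.537284 − (15.537231445) = +52.6 µV.

+52.6 µV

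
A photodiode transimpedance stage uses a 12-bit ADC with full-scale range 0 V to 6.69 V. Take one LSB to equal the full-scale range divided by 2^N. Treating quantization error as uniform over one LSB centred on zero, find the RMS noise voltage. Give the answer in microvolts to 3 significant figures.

Full-scale range = 6.69 V.
Step size = 6.69/4096 V = 1.6333 mV.
For a uniform distribution on [−LSB/2, +LSB/2], V_rms = LSB/√12 = 1.6333 mV/3.4641 = 471 µV.

471 µV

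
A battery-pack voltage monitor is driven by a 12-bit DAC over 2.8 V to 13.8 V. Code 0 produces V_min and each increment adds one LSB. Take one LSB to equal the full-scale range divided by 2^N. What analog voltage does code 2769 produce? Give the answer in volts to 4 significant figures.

10.24 V

Span: 13.8 V − (2.8 V) = 11 V. LSB = 11 V / 2^12.
V_out = 2.8 + 2769 × (11/4096) V
      = 2.8 V + 7.43628 V = 10.2363 V.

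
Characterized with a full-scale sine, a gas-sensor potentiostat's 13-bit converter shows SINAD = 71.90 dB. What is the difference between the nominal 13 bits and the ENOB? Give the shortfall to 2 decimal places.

N_eff = (71.90 − 1.76)/6.02 = 11.6512 bits.
Lost resolution: 13 − 11.6512 = 1.3488 bits.

1.35 bits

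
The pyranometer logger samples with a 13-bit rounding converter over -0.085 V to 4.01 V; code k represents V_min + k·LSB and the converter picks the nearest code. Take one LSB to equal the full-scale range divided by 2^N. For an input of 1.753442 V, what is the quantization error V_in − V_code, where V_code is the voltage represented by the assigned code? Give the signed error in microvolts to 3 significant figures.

−109 µV

Range = 4.01 − (-0.085) = 4.095 V. LSB = 4.095 V / 2^13 ≈ 499.9 µV.
Position in LSBs: (1.753442 − (-0.085)) × 8192/4.095 = 3677.7819; rounding gives k = 3678.
Reconstructed level: -0.085 + 3678 × 4.095/8192 V = 1.753551025 V.
Error = V_in − V_code = 1.753442 − (1.753551025) = −109 µV.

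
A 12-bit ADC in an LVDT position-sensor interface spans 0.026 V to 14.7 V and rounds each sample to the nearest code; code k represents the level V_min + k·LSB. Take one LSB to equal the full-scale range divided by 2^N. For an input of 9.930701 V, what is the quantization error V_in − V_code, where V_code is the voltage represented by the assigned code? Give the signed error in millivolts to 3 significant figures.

Range = 14.7 − (0.026) = 14.674 V. LSB = 14.674 V / 2^12 ≈ 3.583 mV.
(V_in − V_min)/LSB = (9.930701 − (0.026)) × 4096/14.674 = 2764.7305 → nearest code k = 2765.
V_code = 0.026 + (2765/4096) × 14.674 = 9.931666504 V.
e = 9.930701 − (9.931666504) = −0.966 mV.

−0.966 mV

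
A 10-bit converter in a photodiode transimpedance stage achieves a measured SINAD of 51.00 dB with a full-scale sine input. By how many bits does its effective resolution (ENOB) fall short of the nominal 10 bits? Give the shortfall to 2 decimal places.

1.82 bits

Effective bits = (51.00 − 1.76)/6.02 = 8.1794.
10 − 8.1794 = 1.82 bits below nominal.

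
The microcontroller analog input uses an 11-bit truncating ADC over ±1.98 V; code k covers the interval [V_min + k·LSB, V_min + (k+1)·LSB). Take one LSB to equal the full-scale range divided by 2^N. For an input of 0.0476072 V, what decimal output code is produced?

Range = 1.98 − (-1.98) = 3.96 V. LSB = 3.96 V / 2^11 ≈ 1.934 mV.
code = ⌊(V_in − V_min)/LSB⌋ = ⌊(V_in − V_min) × 2^11 / range⌋
     = ⌊(0.0476072 − (-1.98)) × 2048 / 3.96⌋ = ⌊2.0276072 × 2048/3.96⌋
     = ⌊1048.621⌋ = 1048.

1048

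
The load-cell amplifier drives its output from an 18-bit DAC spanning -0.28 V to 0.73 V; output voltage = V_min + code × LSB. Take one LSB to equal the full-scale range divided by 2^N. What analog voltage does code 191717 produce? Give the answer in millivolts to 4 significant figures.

458.7 mV

Full-scale range = 0.73 V − (-0.28 V) = 1.01 V. LSB = 1.01 V / 2^18.
V_out = V_min + code × LSB = -0.28 V + 191717 × 1.01 V / 262144
      = -0.28 + 0.738656 = 0.458656 V.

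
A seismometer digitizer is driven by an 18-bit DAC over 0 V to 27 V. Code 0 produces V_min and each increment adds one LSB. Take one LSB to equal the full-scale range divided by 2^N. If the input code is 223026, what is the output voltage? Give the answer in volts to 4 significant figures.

Range is 27 V. LSB = 27 V / 2^18.
V_out = V_min + code × LSB = 0 V + 223026 × 27 V / 262144
      = 0 + 22.9710 = 22.9710 V.

22.97 V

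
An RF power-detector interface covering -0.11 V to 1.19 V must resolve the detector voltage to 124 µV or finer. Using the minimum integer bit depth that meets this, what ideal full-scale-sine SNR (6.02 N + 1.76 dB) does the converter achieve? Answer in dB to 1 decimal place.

Full-scale range = 1.19 V − (-0.11 V) = 1.3 V.
Levels needed ≥ 1.3/124 µV = 10480. 2^14 = 16384 suffices, so N_min = 14.
SNR = 6.02 × 14 + 1.76 = 86.04 dB.

86.0 dB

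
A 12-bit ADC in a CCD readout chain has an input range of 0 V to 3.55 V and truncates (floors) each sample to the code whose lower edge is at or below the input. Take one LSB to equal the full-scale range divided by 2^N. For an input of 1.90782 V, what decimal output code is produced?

V_FS = 3.55 V. LSB = 3.55 V / 2^12 ≈ 0.8667 mV.
V_in − V_min = 1.90782 − (0) = 1.90782 V.
Divide by LSB: 1.90782 × 4096/3.55 = 2201.2481.
Truncating gives code 2201.

2201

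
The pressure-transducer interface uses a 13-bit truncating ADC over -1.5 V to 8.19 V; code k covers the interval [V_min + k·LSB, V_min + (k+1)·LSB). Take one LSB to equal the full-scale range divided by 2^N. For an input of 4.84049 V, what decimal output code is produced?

The full-scale span is 8.19 − (-1.5) = 9.69 V. LSB = 9.69 V / 2^13 ≈ 1.183 mV.
code = ⌊(V_in − V_min)/LSB⌋ = ⌊(V_in − V_min) × 2^13 / range⌋
     = ⌊(4.84049 − (-1.5)) × 8192 / 9.69⌋ = ⌊6.34049 × 8192/9.69⌋
     = ⌊5360.299⌋ = 5360.

5360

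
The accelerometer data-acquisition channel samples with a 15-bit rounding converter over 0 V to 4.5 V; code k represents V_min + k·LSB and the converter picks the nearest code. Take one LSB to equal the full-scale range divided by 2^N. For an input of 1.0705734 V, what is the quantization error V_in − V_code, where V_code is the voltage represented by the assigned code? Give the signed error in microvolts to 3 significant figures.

Full-scale range = 4.5 V. LSB = 4.5 V / 2^15 ≈ 137.3 µV.
(1.0705734 − (0)) / LSB = 1.0705734 × 32768/4.5 = 7795.6776. Nearest integer: k = 7796.
Reconstructed level: 0 + 7796 × 4.5/32768 V = 1.0706176758 V.
V_in − V_code = 1.0705734 − (1.0706176758) = −44.3 µV.

−44.3 µV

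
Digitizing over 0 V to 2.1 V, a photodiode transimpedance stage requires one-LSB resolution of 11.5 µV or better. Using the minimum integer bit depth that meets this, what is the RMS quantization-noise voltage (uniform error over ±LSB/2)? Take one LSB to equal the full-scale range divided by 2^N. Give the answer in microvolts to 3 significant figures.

2.31 µV

V_FS = 2.1 V.
Levels needed ≥ 2.1/11.5 µV = 182600. 2^18 = 262144 suffices, so N_min = 18.
One LSB is 2.1 V / 262144 = 8.0109 µV.
σ_q = LSB/√12 = 8.0109 µV/3.4641 = 2.31 µV.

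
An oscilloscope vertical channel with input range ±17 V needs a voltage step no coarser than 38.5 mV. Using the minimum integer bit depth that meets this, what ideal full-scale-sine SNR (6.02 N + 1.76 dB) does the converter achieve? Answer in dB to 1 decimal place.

62.0 dB

Full-scale range = 17 V − (-17 V) = 34 V.
Required number of levels: 34/38.5 mV = 883.12; smallest N with 2^N ≥ that is 10.
6.02(10) + 1.76 = 61.96 dB.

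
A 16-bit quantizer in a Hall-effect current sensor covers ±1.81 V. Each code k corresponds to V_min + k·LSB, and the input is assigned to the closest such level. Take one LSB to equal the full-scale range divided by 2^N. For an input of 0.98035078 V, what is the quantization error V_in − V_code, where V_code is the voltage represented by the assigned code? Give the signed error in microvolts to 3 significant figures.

+7.76 µV

Range = 1.81 − (-1.81) = 3.62 V. LSB = 3.62 V / 2^16 ≈ 55.24 µV.
Position in LSBs: (0.98035078 − (-1.81)) × 65536/3.62 = 50516.1405; rounding gives k = 50516.
V_code = -1.81 + (50516/65536) × 3.62 = 0.98034301758 V.
V_in − V_code = 0.98035078 − (0.98034301758) = +7.76 µV.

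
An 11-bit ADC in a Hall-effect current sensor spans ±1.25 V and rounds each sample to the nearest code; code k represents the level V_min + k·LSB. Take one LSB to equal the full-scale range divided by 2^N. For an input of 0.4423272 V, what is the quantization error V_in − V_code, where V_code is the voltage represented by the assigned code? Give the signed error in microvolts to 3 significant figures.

Range = 1.25 − (-1.25) = 2.5 V. LSB = 2.5 V / 2^11 ≈ 1.221 mV.
(0.4423272 − (-1.25)) / LSB = 1.6923272 × 2048/2.5 = 1386.3544. Nearest integer: k = 1386.
Reconstructed level: -1.25 + 1386 × 2.5/2048 V = 0.4418945313 V.
Error = V_in − V_code = 0.4423272 − (0.4418945313) = +433 µV.

+433 µV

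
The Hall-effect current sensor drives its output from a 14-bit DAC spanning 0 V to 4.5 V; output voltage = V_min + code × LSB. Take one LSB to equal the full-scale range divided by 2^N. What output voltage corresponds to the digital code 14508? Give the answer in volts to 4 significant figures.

Full-scale range = 4.5 V. LSB = 4.5 V / 2^14.
V_out = V_min + code × LSB = 0 V + 14508 × 4.5 V / 16384
      = 0 + 3.98474 = 3.98474 V.

3.985 V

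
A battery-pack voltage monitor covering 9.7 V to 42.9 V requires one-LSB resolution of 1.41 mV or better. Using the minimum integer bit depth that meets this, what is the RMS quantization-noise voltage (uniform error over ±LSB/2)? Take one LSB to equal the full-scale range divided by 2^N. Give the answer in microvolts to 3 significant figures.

292 µV

Span: 42.9 V − (9.7 V) = 33.2 V.
Need 2^N ≥ 33.2 V / 1.41 mV = 23550 → N_min = 15.
LSB = 33.2 V ÷ 2^15 = 33.2/32768 V = 1.0132 mV.
σ_q = LSB/√12 = 1.0132 mV/3.4641 = 292 µV.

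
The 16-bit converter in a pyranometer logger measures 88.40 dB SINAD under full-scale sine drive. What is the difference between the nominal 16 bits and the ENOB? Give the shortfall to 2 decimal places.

1.61 bits

Effective bits = (88.40 − 1.76)/6.02 = 14.3920.
16 − 14.3920 = 1.61 bits below nominal.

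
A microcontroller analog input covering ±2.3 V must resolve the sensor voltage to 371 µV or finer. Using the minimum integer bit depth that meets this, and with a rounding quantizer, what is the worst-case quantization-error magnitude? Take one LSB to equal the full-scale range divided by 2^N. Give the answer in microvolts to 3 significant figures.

140 µV

Range = 2.3 − (-2.3) = 4.6 V.
Need 2^N ≥ 4.6 V / 371 µV = 12400 → N_min = 14.
One LSB is 4.6 V / 16384 = 280.76 µV.
Max error for round-to-nearest is LSB/2 = 140 µV.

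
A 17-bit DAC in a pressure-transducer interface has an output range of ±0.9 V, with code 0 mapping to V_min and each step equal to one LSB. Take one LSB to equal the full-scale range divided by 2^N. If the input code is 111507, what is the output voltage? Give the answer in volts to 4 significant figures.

Range = 0.9 − (-0.9) = 1.8 V. LSB = 1.8 V / 2^17.
V_out = V_min + code × LSB = -0.9 V + 111507 × 1.8 V / 131072
      = -0.9 V + 1.53132 V = 0.631316 V.

0.6313 V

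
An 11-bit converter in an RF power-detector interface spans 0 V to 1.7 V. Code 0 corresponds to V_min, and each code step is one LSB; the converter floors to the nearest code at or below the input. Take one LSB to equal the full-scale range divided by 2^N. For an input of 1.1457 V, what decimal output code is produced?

1380

Full-scale range = 1.7 V. LSB = 1.7 V / 2^11 ≈ 0.8301 mV.
(V_in − V_min) × 2^11/range = (1.1457 − (0)) × 2048/1.7 = 1380.232.
Floor → code = 1380.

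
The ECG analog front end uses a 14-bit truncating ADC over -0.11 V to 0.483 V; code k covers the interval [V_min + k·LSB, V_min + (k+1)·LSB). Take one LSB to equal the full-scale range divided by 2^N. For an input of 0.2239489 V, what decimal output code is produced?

Full-scale range = 0.483 V − (-0.11 V) = 0.593 V. LSB = 0.593 V / 2^14 ≈ 36.19 µV.
V_in − V_min = 0.2239489 − (-0.11) = 0.3339489 V.
Divide by LSB: 0.3339489 × 16384/0.593 = 9226.6758.
Truncating gives code 9226.

9226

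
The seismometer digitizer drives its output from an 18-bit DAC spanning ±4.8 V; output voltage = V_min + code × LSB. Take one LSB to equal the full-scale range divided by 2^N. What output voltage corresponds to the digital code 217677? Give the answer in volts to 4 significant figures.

3.172 V

Span: 4.8 V − (-4.8 V) = 9.6 V. LSB = 9.6 V / 2^18.
Output = V_min + (217677/262144) × range = -4.8 + 0.830372 × 9.6 V
      = -4.8 V + 7.97157 V = 3.17157 V.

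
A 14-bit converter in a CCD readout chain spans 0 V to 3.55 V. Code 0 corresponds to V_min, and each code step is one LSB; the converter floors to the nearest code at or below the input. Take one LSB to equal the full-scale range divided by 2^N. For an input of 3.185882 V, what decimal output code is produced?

14703

V_FS = 3.55 V. LSB = 3.55 V / 2^14 ≈ 216.7 µV.
code = ⌊(V_in − V_min)/LSB⌋ = ⌊(V_in − V_min) × 2^14 / range⌋
     = ⌊(3.185882 − (0)) × 16384 / 3.55⌋ = ⌊3.185882 × 16384/3.55⌋
     = ⌊14703.519⌋ = 14703.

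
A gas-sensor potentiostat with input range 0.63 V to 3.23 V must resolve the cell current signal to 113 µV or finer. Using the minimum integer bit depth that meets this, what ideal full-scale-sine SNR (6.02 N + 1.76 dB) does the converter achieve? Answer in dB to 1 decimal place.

92.1 dB

Full-scale range = 3.23 V − (0.63 V) = 2.6 V.
2.6 V / 113 µV = 23010. Since 2^14 = 16384 and 2^15 = 32768, N = 15.
Ideal SNR at N = 15: 6.02·15 + 1.76 = 92.1 dB.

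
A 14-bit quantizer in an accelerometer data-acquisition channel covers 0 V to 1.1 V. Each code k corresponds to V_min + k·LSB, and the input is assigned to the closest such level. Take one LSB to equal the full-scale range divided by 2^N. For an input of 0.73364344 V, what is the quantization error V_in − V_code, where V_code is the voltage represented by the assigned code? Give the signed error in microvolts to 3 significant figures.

Range is 1.1 V. LSB = 1.1 V / 2^14 ≈ 67.14 µV.
(0.73364344 − (0)) / LSB = 0.73364344 × 16384/1.1 = 10927.2856. Nearest integer: k = 10927.
V_code = 0 + (10927/16384) × 1.1 = 0.73362426758 V.
Error = V_in − V_code = 0.73364344 − (0.73362426758) = +19.2 µV.

+19.2 µV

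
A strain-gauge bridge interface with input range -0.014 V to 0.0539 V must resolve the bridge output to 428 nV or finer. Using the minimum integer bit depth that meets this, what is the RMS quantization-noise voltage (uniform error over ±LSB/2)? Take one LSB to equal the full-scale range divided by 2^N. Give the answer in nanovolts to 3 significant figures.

Span: 0.0539 V − (-0.014 V) = 0.0679 V.
Levels needed ≥ 0.0679/428 nV = 158600. 2^18 = 262144 suffices, so N_min = 18.
LSB = 0.0679 V ÷ 2^18 = 0.0679/262144 V = 259.02 nV.
σ_q = LSB/√12 = 259.02 nV/3.4641 = 74.8 nV.

74.8 nV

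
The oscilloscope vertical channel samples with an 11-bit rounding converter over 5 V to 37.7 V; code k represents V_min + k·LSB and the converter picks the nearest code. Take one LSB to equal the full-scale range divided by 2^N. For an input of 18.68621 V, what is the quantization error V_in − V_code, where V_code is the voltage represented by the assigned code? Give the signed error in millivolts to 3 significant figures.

The full-scale span is 37.7 − (5) = 32.7 V. LSB = 32.7 V / 2^11 ≈ 15.97 mV.
(V_in − V_min)/LSB = (18.68621 − (5)) × 2048/32.7 = 857.1669 → nearest code k = 857.
V_code = 5 + (857/2048) × 32.7 = 18.68354492 V.
V_in − V_code = 18.68621 − (18.68354492) = +2.67 mV.

+2.67 mV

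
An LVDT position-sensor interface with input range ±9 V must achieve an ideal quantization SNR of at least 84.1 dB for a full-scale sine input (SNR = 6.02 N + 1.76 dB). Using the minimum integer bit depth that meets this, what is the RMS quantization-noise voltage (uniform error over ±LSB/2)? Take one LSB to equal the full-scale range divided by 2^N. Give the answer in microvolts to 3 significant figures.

317 µV

The full-scale span is 9 − (-9) = 18 V.
6.02 N + 1.76 ≥ 84.1 gives N ≥ 13.678, so the minimum integer is 14.
LSB = 18 V ÷ 2^14 = 18/16384 V = 1.0986 mV.
RMS noise = LSB/√12 = 317 µV.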